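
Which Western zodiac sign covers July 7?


Date: July 7
Conventional tropical zodiac dates: Cancer from June 21 onward; Leo starts July 23
July 7 falls within the Cancer range

Cancer


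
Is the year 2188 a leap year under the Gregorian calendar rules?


Gregorian leap year rule: divisible by 4, but not by 100, unless also by 400.
2188 is divisible by 4 but not 100 -> leap year

Yes


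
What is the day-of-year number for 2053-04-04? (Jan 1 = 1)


Date: April 4, 2053
Days in months 1 through 3: 90
Plus 4 days in April

Day of year: 94


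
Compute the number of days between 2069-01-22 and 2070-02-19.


From 2069-01-22 to 2070-02-19
2069-01-22: day of year = 22
2070-02-19: days before February = 31; day of year = 31 + 19 = 50
Rest of 2069: 365 - 22 = 343
Total = 343 + 50 = 393

393 days


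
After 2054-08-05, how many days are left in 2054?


Day of year: 217 of 365
Remaining = 365 - 217

148 days


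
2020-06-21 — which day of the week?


Date: June 21, 2020
Anchor: Jan 1, 2020. With p = 2020 - 1 = 2019: (p + p//4 - p//100 + p//400) mod 7 = (2019 + 504 - 20 + 5) mod 7 = 2508 mod 7 = 2 -> Wednesday (Mon=0 ... Sun=6)
Days before June (Jan-May): 152; offset = 152 + 21 - 1 = 172
Weekday index = (2 + 172) mod 7 = 6

Day of the week: Sunday


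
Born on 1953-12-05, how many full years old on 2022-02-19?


Birth: 1953-12-05
Reference: 2022-02-19
Year difference: 2022 - 1953 = 69
Birthday not yet reached in 2022, subtract 1

68 years old


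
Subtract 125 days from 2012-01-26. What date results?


Start: 2012-01-26, subtract 125 days
Back 26 days from January 26 reaches December 31, 2011 -> 99 left
December 2011 has 31 days -> back to November 30, 2011 -> 68 left
November 2011 has 30 days -> back to October 31, 2011 -> 38 left
October 2011 has 31 days -> back to September 30, 2011 -> 7 left
September 2011: 30 - 7 = 23 -> lands on September 23

Result: 2011-09-23


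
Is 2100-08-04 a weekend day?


Anchor: Jan 1, 2100. With p = 2100 - 1 = 2099: (p + p//4 - p//100 + p//400) mod 7 = (2099 + 524 - 20 + 5) mod 7 = 2608 mod 7 = 4 -> Friday (Mon=0 ... Sun=6)
Day of year: 216; offset = 215
Weekday index = (4 + 215) mod 7 = 2 -> Wednesday
Weekend days: Saturday, Sunday

No


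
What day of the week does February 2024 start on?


Target: February 1, 2024
Anchor: Jan 1, 2024. With p = 2024 - 1 = 2023: (p + p//4 - p//100 + p//400) mod 7 = (2023 + 505 - 20 + 5) mod 7 = 2513 mod 7 = 0 -> Monday (Mon=0 ... Sun=6)
Days before February (Jan): 31 days
Weekday index = (0 + 31) mod 7 = 3

Thursday


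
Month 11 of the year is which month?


Month 11 of 12

November


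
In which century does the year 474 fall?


Century = (year - 1) // 100 + 1
= (474 - 1) // 100 + 1
= 473 // 100 + 1
= 4 + 1

5th century


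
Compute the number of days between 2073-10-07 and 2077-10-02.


From 2073-10-07 to 2077-10-02
2073-10-07: days before October = 31 + 28 + 31 + 30 + 31 + 30 + 31 + 31 + 30 = 273 (2073 is not a leap year); day of year = 273 + 7 = 280
2077-10-02: days before October = 31 + 28 + 31 + 30 + 31 + 30 + 31 + 31 + 30 = 273 (2077 is not a leap year); day of year = 273 + 2 = 275
Rest of 2073: 365 - 280 = 85
Full years 2074 (365), 2075 (365), 2076 (366): 1096
Total = 85 + 1096 + 275 = 1456

1456 days


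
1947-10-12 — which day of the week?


Date: October 12, 1947
Anchor: Jan 1, 1947. With p = 1947 - 1 = 1946: (p + p//4 - p//100 + p//400) mod 7 = (1946 + 486 - 19 + 4) mod 7 = 2417 mod 7 = 2 -> Wednesday (Mon=0 ... Sun=6)
Days before October (Jan-Sep): 273; offset = 273 + 12 - 1 = 284
Weekday index = (2 + 284) mod 7 = 6

Day of the week: Sunday


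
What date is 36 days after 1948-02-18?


Start: 1948-02-18, add 36 days
February 1948 has 29 days: 29 - 18 = 11 days to February 29 -> 25 left
March 1948: 25 <= 31 -> lands on March 25

Result: 1948-03-25


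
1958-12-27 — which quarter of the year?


Month: December (month 12)
Q1: Jan-Mar, Q2: Apr-Jun, Q3: Jul-Sep, Q4: Oct-Dec

Q4


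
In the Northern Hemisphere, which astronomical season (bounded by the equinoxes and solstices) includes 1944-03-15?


Date: March 15
Astronomical Winter (approx.; exact equinox/solstice day varies by year): December 21 to March 19
March 15 falls within the Winter window

Winter


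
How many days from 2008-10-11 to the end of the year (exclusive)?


Day of year: 285 of 366
Remaining = 366 - 285

81 days


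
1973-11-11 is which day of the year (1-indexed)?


Date: November 11, 1973
Days in months 1 through 10: 304
Plus 11 days in November

Day of year: 315


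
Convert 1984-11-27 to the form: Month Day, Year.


ISO 1984-11-27 parses as year=1984, month=11, day=27
Month 11 -> November

November 27, 1984


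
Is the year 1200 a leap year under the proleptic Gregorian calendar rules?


Gregorian leap year rule: divisible by 4, but not by 100, unless also by 400.
1200 is divisible by 400 -> leap year

Yes


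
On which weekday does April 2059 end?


April 2059 has 30 days
Anchor: Jan 1, 2059. With p = 2059 - 1 = 2058: (p + p//4 - p//100 + p//400) mod 7 = (2058 + 514 - 20 + 5) mod 7 = 2557 mod 7 = 2 -> Wednesday (Mon=0 ... Sun=6)
Days before April (Jan-Mar): 90; April 1 index = (2 + 90) mod 7 = 1 -> Tuesday
Last day offset: 30 - 1 = 29 days
Weekday index = (1 + 29) mod 7 = 2

Wednesday, April 30


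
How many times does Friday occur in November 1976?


November 1976 has 30 days
Anchor: Jan 1, 1976. With p = 1976 - 1 = 1975: (p + p//4 - p//100 + p//400) mod 7 = (1975 + 493 - 19 + 4) mod 7 = 2453 mod 7 = 3 -> Thursday (Mon=0 ... Sun=6)
Days before November (Jan-Oct): 305; November 1 index = (3 + 305) mod 7 = 0 -> Monday
First Friday is November 5
Fridays: 5, 12, 19, 26

4 Fridays


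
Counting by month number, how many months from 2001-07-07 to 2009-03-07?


From July 2001 to March 2009
8 years * 12 = 96 months, minus 4 months = 92

92 months


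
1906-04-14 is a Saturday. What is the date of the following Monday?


Current: Saturday
Target: Monday
Days ahead: 2

Next Monday: 1906-04-16


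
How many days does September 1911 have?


September 1911

30 days


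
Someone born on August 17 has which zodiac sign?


Date: August 17
Conventional tropical zodiac dates: Leo from July 23 onward; Virgo starts August 23
August 17 falls within the Leo range

Leo


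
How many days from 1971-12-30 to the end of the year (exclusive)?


Day of year: 364 of 365
Remaining = 365 - 364

1 day


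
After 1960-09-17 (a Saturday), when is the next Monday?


Current: Saturday
Target: Monday
Days ahead: 2

Next Monday: 1960-09-19


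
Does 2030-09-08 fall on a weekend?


Anchor: Jan 1, 2030. With p = 2030 - 1 = 2029: (p + p//4 - p//100 + p//400) mod 7 = (2029 + 507 - 20 + 5) mod 7 = 2521 mod 7 = 1 -> Tuesday (Mon=0 ... Sun=6)
Day of year: 251; offset = 250
Weekday index = (1 + 250) mod 7 = 6 -> Sunday
Weekend days: Saturday, Sunday

Yes


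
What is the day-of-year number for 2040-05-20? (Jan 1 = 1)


Date: May 20, 2040
Days in months 1 through 4: 121
Plus 20 days in May

Day of year: 141


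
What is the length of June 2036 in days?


June 2036

30 days


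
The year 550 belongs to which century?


Century = (year - 1) // 100 + 1
= (550 - 1) // 100 + 1
= 549 // 100 + 1
= 5 + 1

6th century


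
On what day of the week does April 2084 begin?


Target: April 1, 2084
Anchor: Jan 1, 2084. With p = 2084 - 1 = 2083: (p + p//4 - p//100 + p//400) mod 7 = (2083 + 520 - 20 + 5) mod 7 = 2588 mod 7 = 5 -> Saturday (Mon=0 ... Sun=6)
Days before April (Jan-Mar): 91 days
Weekday index = (5 + 91) mod 7 = 5

Saturday


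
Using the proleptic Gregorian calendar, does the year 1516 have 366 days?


Gregorian leap year rule: divisible by 4, but not by 100, unless also by 400.
1516 is divisible by 4 but not 100 -> leap year

Yes


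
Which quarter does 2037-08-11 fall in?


Month: August (month 8)
Q1: Jan-Mar, Q2: Apr-Jun, Q3: Jul-Sep, Q4: Oct-Dec

Q3


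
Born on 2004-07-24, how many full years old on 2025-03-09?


Birth: 2004-07-24
Reference: 2025-03-09
Year difference: 2025 - 2004 = 21
Birthday not yet reached in 2025, subtract 1

20 years old


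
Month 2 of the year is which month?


Month 2 of 12

February


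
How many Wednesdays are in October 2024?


October 2024 has 31 days
Anchor: Jan 1, 2024. With p = 2024 - 1 = 2023: (p + p//4 - p//100 + p//400) mod 7 = (2023 + 505 - 20 + 5) mod 7 = 2513 mod 7 = 0 -> Monday (Mon=0 ... Sun=6)
Days before October (Jan-Sep): 274; October 1 index = (0 + 274) mod 7 = 1 -> Tuesday
First Wednesday is October 2
Wednesdays: 2, 9, 16, 23, 30

5 Wednesdays


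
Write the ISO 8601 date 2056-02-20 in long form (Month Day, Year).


ISO 2056-02-20 parses as year=2056, month=02, day=20
Month 2 -> February

February 20, 2056


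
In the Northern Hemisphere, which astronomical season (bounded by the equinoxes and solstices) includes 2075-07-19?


Date: July 19
Astronomical Summer (approx.; exact equinox/solstice day varies by year): June 21 to September 21
July 19 falls within the Summer window

Summer


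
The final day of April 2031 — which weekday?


April 2031 has 30 days
Anchor: Jan 1, 2031. With p = 2031 - 1 = 2030: (p + p//4 - p//100 + p//400) mod 7 = (2030 + 507 - 20 + 5) mod 7 = 2522 mod 7 = 2 -> Wednesday (Mon=0 ... Sun=6)
Days before April (Jan-Mar): 90; April 1 index = (2 + 90) mod 7 = 1 -> Tuesday
Last day offset: 30 - 1 = 29 days
Weekday index = (1 + 29) mod 7 = 2

Wednesday, April 30


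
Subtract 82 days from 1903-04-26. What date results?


Start: 1903-04-26, subtract 82 days
Back 26 days from April 26 reaches March 31, 1903 -> 56 left
March 1903 has 31 days -> back to February 28, 1903 -> 25 left
February 1903: 28 - 25 = 3 -> lands on February 3

Result: 1903-02-03


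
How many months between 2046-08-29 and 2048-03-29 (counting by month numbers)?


From August 2046 to March 2048
2 years * 12 = 24 months, minus 5 months = 19

19 months


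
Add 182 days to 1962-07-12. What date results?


Start: 1962-07-12, add 182 days
July 1962 has 31 days: 31 - 12 = 19 days to July 31 -> 163 left
August 1962 has 31 days -> 132 left
September 1962 has 30 days -> 102 left
October 1962 has 31 days -> 71 left
November 1962 has 30 days -> 41 left
December 1962 has 31 days -> 10 left
January 1963: 10 <= 31 -> lands on January 10

Result: 1963-01-10


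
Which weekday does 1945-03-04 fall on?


Date: March 4, 1945
Anchor: Jan 1, 1945. With p = 1945 - 1 = 1944: (p + p//4 - p//100 + p//400) mod 7 = (1944 + 486 - 19 + 4) mod 7 = 2415 mod 7 = 0 -> Monday (Mon=0 ... Sun=6)
Days before March (Jan-Feb): 59; offset = 59 + 4 - 1 = 62
Weekday index = (0 + 62) mod 7 = 6

Day of the week: Sunday


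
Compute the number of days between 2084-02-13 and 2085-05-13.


From 2084-02-13 to 2085-05-13
2084-02-13: days before February = 31; day of year = 31 + 13 = 44
2085-05-13: days before May = 31 + 28 + 31 + 30 = 120 (2085 is not a leap year); day of year = 120 + 13 = 133
Rest of 2084: 366 - 44 = 322
Total = 322 + 133 = 455

455 days


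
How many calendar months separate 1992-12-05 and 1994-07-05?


From December 1992 to July 1994
2 years * 12 = 24 months, minus 5 months = 19

19 months


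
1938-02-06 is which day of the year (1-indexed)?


Date: February 6, 1938
Days in months 1 through 1: 31
Plus 6 days in February

Day of year: 37


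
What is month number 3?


Month 3 of 12

March


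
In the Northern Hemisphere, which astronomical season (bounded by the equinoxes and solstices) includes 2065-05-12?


Date: May 12
Astronomical Spring (approx.; exact equinox/solstice day varies by year): March 20 to June 20
May 12 falls within the Spring window

Spring


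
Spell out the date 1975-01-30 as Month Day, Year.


ISO 1975-01-30 parses as year=1975, month=01, day=30
Month 1 -> January

January 30, 1975


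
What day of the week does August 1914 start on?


Target: August 1, 1914
Anchor: Jan 1, 1914. With p = 1914 - 1 = 1913: (p + p//4 - p//100 + p//400) mod 7 = (1913 + 478 - 19 + 4) mod 7 = 2376 mod 7 = 3 -> Thursday (Mon=0 ... Sun=6)
Days before August (Jan-Jul): 212 days
Weekday index = (3 + 212) mod 7 = 5

Saturday


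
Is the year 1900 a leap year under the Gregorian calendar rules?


Gregorian leap year rule: divisible by 4, but not by 100, unless also by 400.
1900 is divisible by 100 but not 400 -> not a leap year

No


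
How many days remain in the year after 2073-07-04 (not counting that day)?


Day of year: 185 of 365
Remaining = 365 - 185

180 days


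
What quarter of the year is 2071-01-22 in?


Month: January (month 1)
Q1: Jan-Mar, Q2: Apr-Jun, Q3: Jul-Sep, Q4: Oct-Dec

Q1


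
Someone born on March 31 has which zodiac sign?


Date: March 31
Conventional tropical zodiac dates: Aries from March 21 onward; Taurus starts April 20
March 31 falls within the Aries range

Aries


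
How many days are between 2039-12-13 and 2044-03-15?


From 2039-12-13 to 2044-03-15
2039-12-13: days before December = 31 + 28 + 31 + 30 + 31 + 30 + 31 + 31 + 30 + 31 + 30 = 334 (2039 is not a leap year); day of year = 334 + 13 = 347
2044-03-15: days before March = 31 + 29 = 60 (2044 is a leap year); day of year = 60 + 15 = 75
Rest of 2039: 365 - 347 = 18
Full years 2040 (366), 2041 (365), 2042 (365), 2043 (365): 1461
Total = 18 + 1461 + 75 = 1554

1554 days


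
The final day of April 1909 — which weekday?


April 1909 has 30 days
Anchor: Jan 1, 1909. With p = 1909 - 1 = 1908: (p + p//4 - p//100 + p//400) mod 7 = (1908 + 477 - 19 + 4) mod 7 = 2370 mod 7 = 4 -> Friday (Mon=0 ... Sun=6)
Days before April (Jan-Mar): 90; April 1 index = (4 + 90) mod 7 = 3 -> Thursday
Last day offset: 30 - 1 = 29 days
Weekday index = (3 + 29) mod 7 = 4

Friday, April 30


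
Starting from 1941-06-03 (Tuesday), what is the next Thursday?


Current: Tuesday
Target: Thursday
Days ahead: 2

Next Thursday: 1941-06-05


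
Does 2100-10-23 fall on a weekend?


Anchor: Jan 1, 2100. With p = 2100 - 1 = 2099: (p + p//4 - p//100 + p//400) mod 7 = (2099 + 524 - 20 + 5) mod 7 = 2608 mod 7 = 4 -> Friday (Mon=0 ... Sun=6)
Day of year: 296; offset = 295
Weekday index = (4 + 295) mod 7 = 5 -> Saturday
Weekend days: Saturday, Sunday

Yes


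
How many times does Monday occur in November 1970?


November 1970 has 30 days
Anchor: Jan 1, 1970. With p = 1970 - 1 = 1969: (p + p//4 - p//100 + p//400) mod 7 = (1969 + 492 - 19 + 4) mod 7 = 2446 mod 7 = 3 -> Thursday (Mon=0 ... Sun=6)
Days before November (Jan-Oct): 304; November 1 index = (3 + 304) mod 7 = 6 -> Sunday
First Monday is November 2
Mondays: 2, 9, 16, 23, 30

5 Mondays


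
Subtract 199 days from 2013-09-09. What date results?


Start: 2013-09-09, subtract 199 days
Back 9 days from September 9 reaches August 31, 2013 -> 190 left
August 2013 has 31 days -> back to July 31, 2013 -> 159 left
July 2013 has 31 days -> back to June 30, 2013 -> 128 left
June 2013 has 30 days -> back to May 31, 2013 -> 98 left
May 2013 has 31 days -> back to April 30, 2013 -> 67 left
April 2013 has 30 days -> back to March 31, 2013 -> 37 left
March 2013 has 31 days -> back to February 28, 2013 -> 6 left
February 2013: 28 - 6 = 22 -> lands on February 22

Result: 2013-02-22


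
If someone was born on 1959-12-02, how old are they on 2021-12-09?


Birth: 1959-12-02
Reference: 2021-12-09
Year difference: 2021 - 1959 = 62

62 years old


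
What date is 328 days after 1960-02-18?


Start: 1960-02-18, add 328 days
February 1960 has 29 days: 29 - 18 = 11 days to February 29 -> 317 left
March 1960 has 31 days -> 286 left
April 1960 has 30 days -> 256 left
May 1960 has 31 days -> 225 left
June 1960 has 30 days -> 195 left
July 1960 has 31 days -> 164 left
August 1960 has 31 days -> 133 left
September 1960 has 30 days -> 103 left
October 1960 has 31 days -> 72 left
November 1960 has 30 days -> 42 left
December 1960 has 31 days -> 11 left
January 1961: 11 <= 31 -> lands on January 11

Result: 1961-01-11


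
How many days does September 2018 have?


September 2018

30 days


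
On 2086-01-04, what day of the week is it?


Date: January 4, 2086
Anchor: Jan 1, 2086. With p = 2086 - 1 = 2085: (p + p//4 - p//100 + p//400) mod 7 = (2085 + 521 - 20 + 5) mod 7 = 2591 mod 7 = 1 -> Tuesday (Mon=0 ... Sun=6)
Days into year = 4 - 1 = 3
Weekday index = (1 + 3) mod 7 = 4

Day of the week: Friday


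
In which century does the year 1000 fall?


Century = (year - 1) // 100 + 1
= (1000 - 1) // 100 + 1
= 999 // 100 + 1
= 9 + 1

10th century


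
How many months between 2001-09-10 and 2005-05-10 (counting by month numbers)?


From September 2001 to May 2005
4 years * 12 = 48 months, minus 4 months = 44

44 months


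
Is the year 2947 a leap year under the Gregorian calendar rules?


Gregorian leap year rule: divisible by 4, but not by 100, unless also by 400.
2947 is not divisible by 4 -> not a leap year

No


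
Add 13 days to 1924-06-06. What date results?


Start: 1924-06-06, add 13 days
June 1924 has 30 days; 6 + 13 = 19 stays within June

Result: 1924-06-19


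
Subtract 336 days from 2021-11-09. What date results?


Start: 2021-11-09, subtract 336 days
Back 9 days from November 9 reaches October 31, 2021 -> 327 left
October 2021 has 31 days -> back to September 30, 2021 -> 296 left
September 2021 has 30 days -> back to August 31, 2021 -> 266 left
August 2021 has 31 days -> back to July 31, 2021 -> 235 left
July 2021 has 31 days -> back to June 30, 2021 -> 204 left
June 2021 has 30 days -> back to May 31, 2021 -> 174 left
May 2021 has 31 days -> back to April 30, 2021 -> 143 left
April 2021 has 30 days -> back to March 31, 2021 -> 113 left
March 2021 has 31 days -> back to February 28, 2021 -> 82 left
February 2021 has 28 days -> back to January 31, 2021 -> 54 left
January 2021 has 31 days -> back to December 31, 2020 -> 23 left
December 2020: 31 - 23 = 8 -> lands on December 8

Result: 2020-12-08


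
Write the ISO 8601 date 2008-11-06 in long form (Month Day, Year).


ISO 2008-11-06 parses as year=2008, month=11, day=06
Month 11 -> November

November 6, 2008


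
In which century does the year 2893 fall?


Century = (year - 1) // 100 + 1
= (2893 - 1) // 100 + 1
= 2892 // 100 + 1
= 28 + 1

29th century


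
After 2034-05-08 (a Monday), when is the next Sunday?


Current: Monday
Target: Sunday
Days ahead: 6

Next Sunday: 2034-05-14


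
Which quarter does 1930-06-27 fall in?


Month: June (month 6)
Q1: Jan-Mar, Q2: Apr-Jun, Q3: Jul-Sep, Q4: Oct-Dec

Q2


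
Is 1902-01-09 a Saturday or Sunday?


Anchor: Jan 1, 1902. With p = 1902 - 1 = 1901: (p + p//4 - p//100 + p//400) mod 7 = (1901 + 475 - 19 + 4) mod 7 = 2361 mod 7 = 2 -> Wednesday (Mon=0 ... Sun=6)
Day of year: 9; offset = 8
Weekday index = (2 + 8) mod 7 = 3 -> Thursday
Weekend days: Saturday, Sunday

No


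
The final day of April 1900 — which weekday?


April 1900 has 30 days
Anchor: Jan 1, 1900. With p = 1900 - 1 = 1899: (p + p//4 - p//100 + p//400) mod 7 = (1899 + 474 - 18 + 4) mod 7 = 2359 mod 7 = 0 -> Monday (Mon=0 ... Sun=6)
Days before April (Jan-Mar): 90; April 1 index = (0 + 90) mod 7 = 6 -> Sunday
Last day offset: 30 - 1 = 29 days
Weekday index = (6 + 29) mod 7 = 0

Monday, April 30


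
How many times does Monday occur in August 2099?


August 2099 has 31 days
Anchor: Jan 1, 2099. With p = 2099 - 1 = 2098: (p + p//4 - p//100 + p//400) mod 7 = (2098 + 524 - 20 + 5) mod 7 = 2607 mod 7 = 3 -> Thursday (Mon=0 ... Sun=6)
Days before August (Jan-Jul): 212; August 1 index = (3 + 212) mod 7 = 5 -> Saturday
First Monday is August 3
Mondays: 3, 10, 17, 24, 31

5 Mondays


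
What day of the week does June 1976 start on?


Target: June 1, 1976
Anchor: Jan 1, 1976. With p = 1976 - 1 = 1975: (p + p//4 - p//100 + p//400) mod 7 = (1975 + 493 - 19 + 4) mod 7 = 2453 mod 7 = 3 -> Thursday (Mon=0 ... Sun=6)
Days before June (Jan-May): 152 days
Weekday index = (3 + 152) mod 7 = 1

Tuesday


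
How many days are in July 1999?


July 1999

31 days


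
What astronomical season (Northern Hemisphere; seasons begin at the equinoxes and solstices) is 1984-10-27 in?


Date: October 27
Astronomical Autumn (approx.; exact equinox/solstice day varies by year): September 22 to December 20
October 27 falls within the Autumn window

Autumn


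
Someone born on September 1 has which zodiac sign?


Date: September 1
Conventional tropical zodiac dates: Virgo from August 23 onward; Libra starts September 23
September 1 falls within the Virgo range

Virgo


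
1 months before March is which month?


March is month 3
3 - 1 = 2

February


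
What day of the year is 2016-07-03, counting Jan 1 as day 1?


Date: July 3, 2016
Days in months 1 through 6: 182
Plus 3 days in July

Day of year: 185


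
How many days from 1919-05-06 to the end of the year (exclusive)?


Day of year: 126 of 365
Remaining = 365 - 126

239 days


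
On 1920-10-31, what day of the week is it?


Date: October 31, 1920
Anchor: Jan 1, 1920. With p = 1920 - 1 = 1919: (p + p//4 - p//100 + p//400) mod 7 = (1919 + 479 - 19 + 4) mod 7 = 2383 mod 7 = 3 -> Thursday (Mon=0 ... Sun=6)
Days before October (Jan-Sep): 274; offset = 274 + 31 - 1 = 304
Weekday index = (3 + 304) mod 7 = 6

Day of the week: Sunday


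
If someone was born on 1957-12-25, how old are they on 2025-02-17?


Birth: 1957-12-25
Reference: 2025-02-17
Year difference: 2025 - 1957 = 68
Birthday not yet reached in 2025, subtract 1

67 years old


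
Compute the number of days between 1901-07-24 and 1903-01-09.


From 1901-07-24 to 1903-01-09
1901-07-24: days before July = 31 + 28 + 31 + 30 + 31 + 30 = 181 (1901 is not a leap year); day of year = 181 + 24 = 205
1903-01-09: day of year = 9
Rest of 1901: 365 - 205 = 160
Full years 1902 (365): 365
Total = 160 + 365 + 9 = 534

534 days


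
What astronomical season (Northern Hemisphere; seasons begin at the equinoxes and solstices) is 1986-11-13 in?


Date: November 13
Astronomical Autumn (approx.; exact equinox/solstice day varies by year): September 22 to December 20
November 13 falls within the Autumn window

Autumn


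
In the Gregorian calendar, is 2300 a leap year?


Gregorian leap year rule: divisible by 4, but not by 100, unless also by 400.
2300 is divisible by 100 but not 400 -> not a leap year

No


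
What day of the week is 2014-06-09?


Date: June 9, 2014
Anchor: Jan 1, 2014. With p = 2014 - 1 = 2013: (p + p//4 - p//100 + p//400) mod 7 = (2013 + 503 - 20 + 5) mod 7 = 2501 mod 7 = 2 -> Wednesday (Mon=0 ... Sun=6)
Days before June (Jan-May): 151; offset = 151 + 9 - 1 = 159
Weekday index = (2 + 159) mod 7 = 0

Day of the week: Monday


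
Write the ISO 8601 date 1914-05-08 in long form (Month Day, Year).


ISO 1914-05-08 parses as year=1914, month=05, day=08
Month 5 -> May

May 8, 1914


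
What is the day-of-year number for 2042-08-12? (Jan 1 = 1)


Date: August 12, 2042
Days in months 1 through 7: 212
Plus 12 days in August

Day of year: 224


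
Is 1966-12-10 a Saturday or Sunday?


Anchor: Jan 1, 1966. With p = 1966 - 1 = 1965: (p + p//4 - p//100 + p//400) mod 7 = (1965 + 491 - 19 + 4) mod 7 = 2441 mod 7 = 5 -> Saturday (Mon=0 ... Sun=6)
Day of year: 344; offset = 343
Weekday index = (5 + 343) mod 7 = 5 -> Saturday
Weekend days: Saturday, Sunday

Yes


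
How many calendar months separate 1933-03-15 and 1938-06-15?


From March 1933 to June 1938
5 years * 12 = 60 months, plus 3 months = 63

63 months


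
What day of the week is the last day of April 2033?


April 2033 has 30 days
Anchor: Jan 1, 2033. With p = 2033 - 1 = 2032: (p + p//4 - p//100 + p//400) mod 7 = (2032 + 508 - 20 + 5) mod 7 = 2525 mod 7 = 5 -> Saturday (Mon=0 ... Sun=6)
Days before April (Jan-Mar): 90; April 1 index = (5 + 90) mod 7 = 4 -> Friday
Last day offset: 30 - 1 = 29 days
Weekday index = (4 + 29) mod 7 = 5

Saturday, April 30


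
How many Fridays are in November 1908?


November 1908 has 30 days
Anchor: Jan 1, 1908. With p = 1908 - 1 = 1907: (p + p//4 - p//100 + p//400) mod 7 = (1907 + 476 - 19 + 4) mod 7 = 2368 mod 7 = 2 -> Wednesday (Mon=0 ... Sun=6)
Days before November (Jan-Oct): 305; November 1 index = (2 + 305) mod 7 = 6 -> Sunday
First Friday is November 6
Fridays: 6, 13, 20, 27

4 Fridays


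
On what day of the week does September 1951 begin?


Target: September 1, 1951
Anchor: Jan 1, 1951. With p = 1951 - 1 = 1950: (p + p//4 - p//100 + p//400) mod 7 = (1950 + 487 - 19 + 4) mod 7 = 2422 mod 7 = 0 -> Monday (Mon=0 ... Sun=6)
Days before September (Jan-Aug): 243 days
Weekday index = (0 + 243) mod 7 = 5

Saturday


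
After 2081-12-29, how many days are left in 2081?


Day of year: 363 of 365
Remaining = 365 - 363

2 days


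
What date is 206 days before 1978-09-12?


Start: 1978-09-12, subtract 206 days
Back 12 days from September 12 reaches August 31, 1978 -> 194 left
August 1978 has 31 days -> back to July 31, 1978 -> 163 left
July 1978 has 31 days -> back to June 30, 1978 -> 132 left
June 1978 has 30 days -> back to May 31, 1978 -> 102 left
May 1978 has 31 days -> back to April 30, 1978 -> 71 left
April 1978 has 30 days -> back to March 31, 1978 -> 41 left
March 1978 has 31 days -> back to February 28, 1978 -> 10 left
February 1978: 28 - 10 = 18 -> lands on February 18

Result: 1978-02-18


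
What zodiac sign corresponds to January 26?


Date: January 26
Conventional tropical zodiac dates: Aquarius from January 20 onward; Pisces starts February 19
January 26 falls within the Aquarius range

Aquarius


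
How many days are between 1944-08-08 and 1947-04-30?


From 1944-08-08 to 1947-04-30
1944-08-08: days before August = 31 + 29 + 31 + 30 + 31 + 30 + 31 = 213 (1944 is a leap year); day of year = 213 + 8 = 221
1947-04-30: days before April = 31 + 28 + 31 = 90 (1947 is not a leap year); day of year = 90 + 30 = 120
Rest of 1944: 366 - 221 = 145
Full years 1945 (365), 1946 (365): 730
Total = 145 + 730 + 120 = 995

995 days


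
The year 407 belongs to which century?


Century = (year - 1) // 100 + 1
= (407 - 1) // 100 + 1
= 406 // 100 + 1
= 4 + 1

5th century


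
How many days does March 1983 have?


March 1983

31 days


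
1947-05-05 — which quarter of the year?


Month: May (month 5)
Q1: Jan-Mar, Q2: Apr-Jun, Q3: Jul-Sep, Q4: Oct-Dec

Q2


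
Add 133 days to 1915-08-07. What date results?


Start: 1915-08-07, add 133 days
August 1915 has 31 days: 31 - 7 = 24 days to August 31 -> 109 left
September 1915 has 30 days -> 79 left
October 1915 has 31 days -> 48 left
November 1915 has 30 days -> 18 left
December 1915: 18 <= 31 -> lands on December 18

Result: 1915-12-18


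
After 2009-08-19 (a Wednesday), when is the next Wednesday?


Current: Wednesday
Target: Wednesday
Days ahead: 7

Next Wednesday: 2009-08-26


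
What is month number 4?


Month 4 of 12

April


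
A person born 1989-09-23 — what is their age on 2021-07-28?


Birth: 1989-09-23
Reference: 2021-07-28
Year difference: 2021 - 1989 = 32
Birthday not yet reached in 2021, subtract 1

31 years old


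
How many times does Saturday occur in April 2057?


April 2057 has 30 days
Anchor: Jan 1, 2057. With p = 2057 - 1 = 2056: (p + p//4 - p//100 + p//400) mod 7 = (2056 + 514 - 20 + 5) mod 7 = 2555 mod 7 = 0 -> Monday (Mon=0 ... Sun=6)
Days before April (Jan-Mar): 90; April 1 index = (0 + 90) mod 7 = 6 -> Sunday
First Saturday is April 7
Saturdays: 7, 14, 21, 28

4 Saturdays


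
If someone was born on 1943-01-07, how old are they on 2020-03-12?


Birth: 1943-01-07
Reference: 2020-03-12
Year difference: 2020 - 1943 = 77

77 years old


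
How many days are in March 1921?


March 1921

31 days


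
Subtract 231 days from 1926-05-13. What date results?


Start: 1926-05-13, subtract 231 days
Back 13 days from May 13 reaches April 30, 1926 -> 218 left
April 1926 has 30 days -> back to March 31, 1926 -> 188 left
March 1926 has 31 days -> back to February 28, 1926 -> 157 left
February 1926 has 28 days -> back to January 31, 1926 -> 129 left
January 1926 has 31 days -> back to December 31, 1925 -> 98 left
December 1925 has 31 days -> back to November 30, 1925 -> 67 left
November 1925 has 30 days -> back to October 31, 1925 -> 37 left
October 1925 has 31 days -> back to September 30, 1925 -> 6 left
September 1925: 30 - 6 = 24 -> lands on September 24

Result: 1925-09-24


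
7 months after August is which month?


August is month 8
8 + 7 = 15; wrap: 15 - 12 = 3

March


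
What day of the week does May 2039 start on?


Target: May 1, 2039
Anchor: Jan 1, 2039. With p = 2039 - 1 = 2038: (p + p//4 - p//100 + p//400) mod 7 = (2038 + 509 - 20 + 5) mod 7 = 2532 mod 7 = 5 -> Saturday (Mon=0 ... Sun=6)
Days before May (Jan-Apr): 120 days
Weekday index = (5 + 120) mod 7 = 6

Sunday


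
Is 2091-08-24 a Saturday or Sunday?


Anchor: Jan 1, 2091. With p = 2091 - 1 = 2090: (p + p//4 - p//100 + p//400) mod 7 = (2090 + 522 - 20 + 5) mod 7 = 2597 mod 7 = 0 -> Monday (Mon=0 ... Sun=6)
Day of year: 236; offset = 235
Weekday index = (0 + 235) mod 7 = 4 -> Friday
Weekend days: Saturday, Sunday

No


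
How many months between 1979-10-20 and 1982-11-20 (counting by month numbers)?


From October 1979 to November 1982
3 years * 12 = 36 months, plus 1 month = 37

37 months


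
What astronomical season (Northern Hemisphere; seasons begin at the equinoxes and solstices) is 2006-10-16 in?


Date: October 16
Astronomical Autumn (approx.; exact equinox/solstice day varies by year): September 22 to December 20
October 16 falls within the Autumn window

Autumn


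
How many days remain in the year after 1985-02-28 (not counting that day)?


Day of year: 59 of 365
Remaining = 365 - 59

306 days


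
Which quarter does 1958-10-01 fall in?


Month: October (month 10)
Q1: Jan-Mar, Q2: Apr-Jun, Q3: Jul-Sep, Q4: Oct-Dec

Q4


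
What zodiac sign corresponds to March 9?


Date: March 9
Conventional tropical zodiac dates: Pisces from February 19 onward; Aries starts March 21
March 9 falls within the Pisces range

Pisces


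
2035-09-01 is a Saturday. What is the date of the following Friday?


Current: Saturday
Target: Friday
Days ahead: 6

Next Friday: 2035-09-07


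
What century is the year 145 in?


Century = (year - 1) // 100 + 1
= (145 - 1) // 100 + 1
= 144 // 100 + 1
= 1 + 1

2nd century


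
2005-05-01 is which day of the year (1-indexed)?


Date: May 1, 2005
Days in months 1 through 4: 120
Plus 1 days in May

Day of year: 121


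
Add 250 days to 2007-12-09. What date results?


Start: 2007-12-09, add 250 days
December 2007 has 31 days: 31 - 9 = 22 days to December 31 -> 228 left
January 2008 has 31 days -> 197 left
February 2008 has 29 days -> 168 left
March 2008 has 31 days -> 137 left
April 2008 has 30 days -> 107 left
May 2008 has 31 days -> 76 left
June 2008 has 30 days -> 46 left
July 2008 has 31 days -> 15 left
August 2008: 15 <= 31 -> lands on August 15

Result: 2008-08-15


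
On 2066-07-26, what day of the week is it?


Date: July 26, 2066
Anchor: Jan 1, 2066. With p = 2066 - 1 = 2065: (p + p//4 - p//100 + p//400) mod 7 = (2065 + 516 - 20 + 5) mod 7 = 2566 mod 7 = 4 -> Friday (Mon=0 ... Sun=6)
Days before July (Jan-Jun): 181; offset = 181 + 26 - 1 = 206
Weekday index = (4 + 206) mod 7 = 0

Day of the week: Monday


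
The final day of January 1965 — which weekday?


January 1965 has 31 days
Anchor: Jan 1, 1965. With p = 1965 - 1 = 1964: (p + p//4 - p//100 + p//400) mod 7 = (1964 + 491 - 19 + 4) mod 7 = 2440 mod 7 = 4 -> Friday (Mon=0 ... Sun=6)
January 1 is the anchor itself -> Friday
Last day offset: 31 - 1 = 30 days
Weekday index = (4 + 30) mod 7 = 6

Sunday, January 31


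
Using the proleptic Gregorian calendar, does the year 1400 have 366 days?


Gregorian leap year rule: divisible by 4, but not by 100, unless also by 400.
1400 is divisible by 100 but not 400 -> not a leap year

No


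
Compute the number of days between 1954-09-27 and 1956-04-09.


From 1954-09-27 to 1956-04-09
1954-09-27: days before September = 31 + 28 + 31 + 30 + 31 + 30 + 31 + 31 = 243 (1954 is not a leap year); day of year = 243 + 27 = 270
1956-04-09: days before April = 31 + 29 + 31 = 91 (1956 is a leap year); day of year = 91 + 9 = 100
Rest of 1954: 365 - 270 = 95
Full years 1955 (365): 365
Total = 95 + 365 + 100 = 560

560 days


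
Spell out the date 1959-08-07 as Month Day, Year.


ISO 1959-08-07 parses as year=1959, month=08, day=07
Month 8 -> August

August 7, 1959


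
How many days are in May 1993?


May 1993

31 days


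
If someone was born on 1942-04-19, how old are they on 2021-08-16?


Birth: 1942-04-19
Reference: 2021-08-16
Year difference: 2021 - 1942 = 79

79 years old


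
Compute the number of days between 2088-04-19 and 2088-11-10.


From 2088-04-19 to 2088-11-10
2088-04-19: days before April = 31 + 29 + 31 = 91 (2088 is a leap year); day of year = 91 + 19 = 110
2088-11-10: days before November = 31 + 29 + 31 + 30 + 31 + 30 + 31 + 31 + 30 + 31 = 305 (2088 is a leap year); day of year = 305 + 10 = 315
Same year: 315 - 110 = 205

205 days


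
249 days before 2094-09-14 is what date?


Start: 2094-09-14, subtract 249 days
Back 14 days from September 14 reaches August 31, 2094 -> 235 left
August 2094 has 31 days -> back to July 31, 2094 -> 204 left
July 2094 has 31 days -> back to June 30, 2094 -> 173 left
June 2094 has 30 days -> back to May 31, 2094 -> 143 left
May 2094 has 31 days -> back to April 30, 2094 -> 112 left
April 2094 has 30 days -> back to March 31, 2094 -> 82 left
March 2094 has 31 days -> back to February 28, 2094 -> 51 left
February 2094 has 28 days -> back to January 31, 2094 -> 23 left
January 2094: 31 - 23 = 8 -> lands on January 8

Result: 2094-01-08


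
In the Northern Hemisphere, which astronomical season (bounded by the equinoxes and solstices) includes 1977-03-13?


Date: March 13
Astronomical Winter (approx.; exact equinox/solstice day varies by year): December 21 to March 19
March 13 falls within the Winter window

Winter


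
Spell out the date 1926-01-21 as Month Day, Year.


ISO 1926-01-21 parses as year=1926, month=01, day=21
Month 1 -> January

January 21, 1926


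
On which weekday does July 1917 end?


July 1917 has 31 days
Anchor: Jan 1, 1917. With p = 1917 - 1 = 1916: (p + p//4 - p//100 + p//400) mod 7 = (1916 + 479 - 19 + 4) mod 7 = 2380 mod 7 = 0 -> Monday (Mon=0 ... Sun=6)
Days before July (Jan-Jun): 181; July 1 index = (0 + 181) mod 7 = 6 -> Sunday
Last day offset: 31 - 1 = 30 days
Weekday index = (6 + 30) mod 7 = 1

Tuesday, July 31


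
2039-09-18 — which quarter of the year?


Month: September (month 9)
Q1: Jan-Mar, Q2: Apr-Jun, Q3: Jul-Sep, Q4: Oct-Dec

Q3


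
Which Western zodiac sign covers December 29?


Date: December 29
Conventional tropical zodiac dates: Capricorn from December 22 onward; Aquarius starts January 20
December 29 falls within the Capricorn range

Capricorn


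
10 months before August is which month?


August is month 8
8 - 10 = -2; wrap: -2 + 12 = 10

October


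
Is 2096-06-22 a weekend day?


Anchor: Jan 1, 2096. With p = 2096 - 1 = 2095: (p + p//4 - p//100 + p//400) mod 7 = (2095 + 523 - 20 + 5) mod 7 = 2603 mod 7 = 6 -> Sunday (Mon=0 ... Sun=6)
Day of year: 174; offset = 173
Weekday index = (6 + 173) mod 7 = 4 -> Friday
Weekend days: Saturday, Sunday

No


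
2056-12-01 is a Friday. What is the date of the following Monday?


Current: Friday
Target: Monday
Days ahead: 3

Next Monday: 2056-12-04


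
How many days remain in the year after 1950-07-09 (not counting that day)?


Day of year: 190 of 365
Remaining = 365 - 190

175 days


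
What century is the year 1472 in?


Century = (year - 1) // 100 + 1
= (1472 - 1) // 100 + 1
= 1471 // 100 + 1
= 14 + 1

15th century


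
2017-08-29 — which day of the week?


Date: August 29, 2017
Anchor: Jan 1, 2017. With p = 2017 - 1 = 2016: (p + p//4 - p//100 + p//400) mod 7 = (2016 + 504 - 20 + 5) mod 7 = 2505 mod 7 = 6 -> Sunday (Mon=0 ... Sun=6)
Days before August (Jan-Jul): 212; offset = 212 + 29 - 1 = 240
Weekday index = (6 + 240) mod 7 = 1

Day of the week: Tuesday


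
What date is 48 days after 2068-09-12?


Start: 2068-09-12, add 48 days
September 2068 has 30 days: 30 - 12 = 18 days to September 30 -> 30 left
October 2068: 30 <= 31 -> lands on October 30

Result: 2068-10-30


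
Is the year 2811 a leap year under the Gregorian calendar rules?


Gregorian leap year rule: divisible by 4, but not by 100, unless also by 400.
2811 is not divisible by 4 -> not a leap year

No


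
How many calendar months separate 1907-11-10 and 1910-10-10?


From November 1907 to October 1910
3 years * 12 = 36 months, minus 1 month = 35

35 months


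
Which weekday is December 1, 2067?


Target: December 1, 2067
Anchor: Jan 1, 2067. With p = 2067 - 1 = 2066: (p + p//4 - p//100 + p//400) mod 7 = (2066 + 516 - 20 + 5) mod 7 = 2567 mod 7 = 5 -> Saturday (Mon=0 ... Sun=6)
Days before December (Jan-Nov): 334 days
Weekday index = (5 + 334) mod 7 = 3

Thursday


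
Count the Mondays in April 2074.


April 2074 has 30 days
Anchor: Jan 1, 2074. With p = 2074 - 1 = 2073: (p + p//4 - p//100 + p//400) mod 7 = (2073 + 518 - 20 + 5) mod 7 = 2576 mod 7 = 0 -> Monday (Mon=0 ... Sun=6)
Days before April (Jan-Mar): 90; April 1 index = (0 + 90) mod 7 = 6 -> Sunday
First Monday is April 2
Mondays: 2, 9, 16, 23, 30

5 Mondays


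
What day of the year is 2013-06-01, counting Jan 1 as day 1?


Date: June 1, 2013
Days in months 1 through 5: 151
Plus 1 days in June

Day of year: 152


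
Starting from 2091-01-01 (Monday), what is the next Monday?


Current: Monday
Target: Monday
Days ahead: 7

Next Monday: 2091-01-08


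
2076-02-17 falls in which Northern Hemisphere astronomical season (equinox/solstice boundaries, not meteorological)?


Date: February 17
Astronomical Winter (approx.; exact equinox/solstice day varies by year): December 21 to March 19
February 17 falls within the Winter window

Winter


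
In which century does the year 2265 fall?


Century = (year - 1) // 100 + 1
= (2265 - 1) // 100 + 1
= 2264 // 100 + 1
= 22 + 1

23rd century


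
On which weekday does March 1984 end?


March 1984 has 31 days
Anchor: Jan 1, 1984. With p = 1984 - 1 = 1983: (p + p//4 - p//100 + p//400) mod 7 = (1983 + 495 - 19 + 4) mod 7 = 2463 mod 7 = 6 -> Sunday (Mon=0 ... Sun=6)
Days before March (Jan-Feb): 60; March 1 index = (6 + 60) mod 7 = 3 -> Thursday
Last day offset: 31 - 1 = 30 days
Weekday index = (3 + 30) mod 7 = 5

Saturday, March 31


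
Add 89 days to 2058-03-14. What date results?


Start: 2058-03-14, add 89 days
March 2058 has 31 days: 31 - 14 = 17 days to March 31 -> 72 left
April 2058 has 30 days -> 42 left
May 2058 has 31 days -> 11 left
June 2058: 11 <= 30 -> lands on June 11

Result: 2058-06-11


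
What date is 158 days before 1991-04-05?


Start: 1991-04-05, subtract 158 days
Back 5 days from April 5 reaches March 31, 1991 -> 153 left
March 1991 has 31 days -> back to February 28, 1991 -> 122 left
February 1991 has 28 days -> back to January 31, 1991 -> 94 left
January 1991 has 31 days -> back to December 31, 1990 -> 63 left
December 1990 has 31 days -> back to November 30, 1990 -> 32 left
November 1990 has 30 days -> back to October 31, 1990 -> 2 left
October 1990: 31 - 2 = 29 -> lands on October 29

Result: 1990-10-29


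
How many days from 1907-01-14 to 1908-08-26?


From 1907-01-14 to 1908-08-26
1907-01-14: day of year = 14
1908-08-26: days before August = 31 + 29 + 31 + 30 + 31 + 30 + 31 = 213 (1908 is a leap year); day of year = 213 + 26 = 239
Rest of 1907: 365 - 14 = 351
Total = 351 + 239 = 590

590 days
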